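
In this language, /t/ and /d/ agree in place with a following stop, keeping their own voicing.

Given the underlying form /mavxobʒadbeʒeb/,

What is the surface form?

[mavxobʒabbeʒeb]

/d/ before /b/ (labial) → [b]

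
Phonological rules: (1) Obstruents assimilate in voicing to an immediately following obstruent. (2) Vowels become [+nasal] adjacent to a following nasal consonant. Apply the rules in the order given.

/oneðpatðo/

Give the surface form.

Rule 1: /ð/ before /p/ (voiceless) → [θ]
Rule 1: /t/ before /ð/ (voiced) → [d]
After rule 1: oneθpadðo
Rule 2: /o/ before nasal /n/ → [õ]

[õneθpadðo]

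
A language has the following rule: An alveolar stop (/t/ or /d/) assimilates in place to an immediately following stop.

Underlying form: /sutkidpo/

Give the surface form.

/t/ before /k/ (velar) → [k]
/d/ before /p/ (labial) → [b]

[sukkibpo]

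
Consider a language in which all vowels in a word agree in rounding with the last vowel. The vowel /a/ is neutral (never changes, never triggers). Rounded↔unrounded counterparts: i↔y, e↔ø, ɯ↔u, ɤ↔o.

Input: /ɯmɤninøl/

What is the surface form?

/ɯ/ harmonizes with /ø/ ([+round]) → [u]
/ɤ/ harmonizes with /ø/ ([+round]) → [o]
/i/ harmonizes with /ø/ ([+round]) → [y]

[umonynøl]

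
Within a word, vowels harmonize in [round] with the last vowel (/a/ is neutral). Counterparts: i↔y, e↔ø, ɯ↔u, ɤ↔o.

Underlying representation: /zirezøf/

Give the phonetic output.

/i/ harmonizes with /ø/ ([+round]) → [y]
/e/ harmonizes with /ø/ ([+round]) → [ø]

[zyrøzøf]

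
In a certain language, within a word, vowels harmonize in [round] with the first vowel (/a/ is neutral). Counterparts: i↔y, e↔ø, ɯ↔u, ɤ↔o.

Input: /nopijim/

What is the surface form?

[nopyjym]

/i/ harmonizes with /o/ ([+round]) → [y]
/i/ harmonizes with /o/ ([+round]) → [y]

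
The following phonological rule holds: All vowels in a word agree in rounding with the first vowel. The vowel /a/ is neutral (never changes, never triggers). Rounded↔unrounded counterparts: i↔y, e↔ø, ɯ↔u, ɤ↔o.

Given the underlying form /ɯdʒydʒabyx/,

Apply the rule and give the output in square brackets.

[ɯdʒidʒabix]

/y/ harmonizes with /ɯ/ ([-round]) → [i]
/y/ harmonizes with /ɯ/ ([-round]) → [i]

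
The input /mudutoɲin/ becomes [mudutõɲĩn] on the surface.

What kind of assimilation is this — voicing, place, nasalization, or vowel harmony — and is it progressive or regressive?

/o/→[õ] /i/→[ĩ].
Each target copies a feature from the following segment, so the direction is regressive.

nasalization, regressive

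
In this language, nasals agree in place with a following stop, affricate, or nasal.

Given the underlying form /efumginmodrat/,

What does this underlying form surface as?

/m/ before /g/ (velar) → [ŋ]
/n/ before /m/ (labial) → [m]

[efuŋgimmodrat]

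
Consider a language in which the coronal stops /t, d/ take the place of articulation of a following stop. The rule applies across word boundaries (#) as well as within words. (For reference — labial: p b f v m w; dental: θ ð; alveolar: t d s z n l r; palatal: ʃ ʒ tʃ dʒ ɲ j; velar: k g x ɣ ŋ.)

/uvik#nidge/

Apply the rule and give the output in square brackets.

/d/ before /g/ (velar) → [g]

[uvik#nigge]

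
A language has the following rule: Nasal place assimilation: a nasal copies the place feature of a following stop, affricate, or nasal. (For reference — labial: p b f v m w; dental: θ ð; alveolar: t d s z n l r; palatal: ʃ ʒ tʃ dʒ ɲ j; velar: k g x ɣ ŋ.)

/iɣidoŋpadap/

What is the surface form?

/ŋ/ before /p/ (labial) → [m]

[iɣidompadap]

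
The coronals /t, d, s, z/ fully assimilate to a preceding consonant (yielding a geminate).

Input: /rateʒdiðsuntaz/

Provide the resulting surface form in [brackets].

[rateʒʒiððunnaz]

/d/ after /ʒ/ → [ʒ] (total assimilation)
/s/ after /ð/ → [ð] (total assimilation)
/t/ after /n/ → [n] (total assimilation)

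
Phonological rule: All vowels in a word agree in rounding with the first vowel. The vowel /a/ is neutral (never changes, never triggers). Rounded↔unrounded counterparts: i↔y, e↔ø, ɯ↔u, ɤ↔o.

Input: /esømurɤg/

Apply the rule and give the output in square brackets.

/ø/ harmonizes with /e/ ([-round]) → [e]
/u/ harmonizes with /e/ ([-round]) → [ɯ]

[esemɯrɤg]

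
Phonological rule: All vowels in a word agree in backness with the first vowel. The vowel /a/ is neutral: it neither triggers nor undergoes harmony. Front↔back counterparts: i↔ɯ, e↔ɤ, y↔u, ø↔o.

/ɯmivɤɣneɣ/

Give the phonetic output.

[ɯmɯvɤɣnɤɣ]

/i/ harmonizes with /ɯ/ ([+back]) → [ɯ]
/e/ harmonizes with /ɯ/ ([+back]) → [ɤ]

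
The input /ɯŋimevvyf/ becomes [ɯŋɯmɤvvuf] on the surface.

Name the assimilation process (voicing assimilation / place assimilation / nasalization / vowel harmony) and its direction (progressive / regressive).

/i/→[ɯ] /e/→[ɤ] /y/→[u].
Vowels agree with the first vowel, so the harmony is progressive.

vowel harmony, progressive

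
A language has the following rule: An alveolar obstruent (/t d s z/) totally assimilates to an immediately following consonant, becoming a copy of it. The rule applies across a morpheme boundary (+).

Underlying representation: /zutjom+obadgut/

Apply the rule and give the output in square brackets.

/t/ before /j/ → [j] (total assimilation)
/d/ before /g/ → [g] (total assimilation)

[zujjom+obaggut]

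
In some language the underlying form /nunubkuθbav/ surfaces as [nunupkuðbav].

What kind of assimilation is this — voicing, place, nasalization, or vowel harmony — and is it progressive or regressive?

/b/→[p] /θ/→[ð].
Each target copies a feature from the following segment, so the direction is regressive.

voicing assimilation, regressive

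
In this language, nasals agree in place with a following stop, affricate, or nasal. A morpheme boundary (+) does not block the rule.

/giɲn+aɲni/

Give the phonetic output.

[ginn+anni]

/ɲ/ before /n/ (alveolar) → [n]
/ɲ/ before /n/ (alveolar) → [n]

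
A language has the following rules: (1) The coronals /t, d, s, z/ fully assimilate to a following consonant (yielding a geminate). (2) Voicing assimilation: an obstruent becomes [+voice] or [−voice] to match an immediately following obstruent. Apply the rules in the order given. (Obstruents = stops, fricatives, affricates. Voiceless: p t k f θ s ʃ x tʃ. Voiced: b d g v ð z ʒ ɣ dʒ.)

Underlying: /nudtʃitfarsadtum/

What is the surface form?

Rule 1: /d/ before /tʃ/ → [tʃ] (total assimilation)
Rule 1: /t/ before /f/ → [f] (total assimilation)
Rule 1: /d/ before /t/ → [t] (total assimilation)
After rule 1: nutʃtʃiffarsattum
Rule 2: no segment meets the rule's conditions; no change.

[nutʃtʃiffarsattum]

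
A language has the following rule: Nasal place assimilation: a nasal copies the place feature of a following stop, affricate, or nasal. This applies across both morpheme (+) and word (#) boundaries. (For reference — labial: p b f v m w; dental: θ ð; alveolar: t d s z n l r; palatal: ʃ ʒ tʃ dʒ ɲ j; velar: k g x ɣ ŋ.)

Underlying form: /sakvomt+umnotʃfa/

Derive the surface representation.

/m/ before /t/ (alveolar) → [n]
/m/ before /n/ (alveolar) → [n]

[sakvont+unnotʃfa]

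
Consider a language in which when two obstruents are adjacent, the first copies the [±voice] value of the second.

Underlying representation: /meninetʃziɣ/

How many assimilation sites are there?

1

/tʃ/ before /z/ (voiced) → [dʒ]
1 segment changes.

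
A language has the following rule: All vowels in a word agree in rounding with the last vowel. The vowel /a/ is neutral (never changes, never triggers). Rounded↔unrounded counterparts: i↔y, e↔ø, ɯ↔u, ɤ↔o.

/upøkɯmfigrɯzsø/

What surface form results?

[upøkumfygruzsø]

/ɯ/ harmonizes with /ø/ ([+round]) → [u]
/i/ harmonizes with /ø/ ([+round]) → [y]
/ɯ/ harmonizes with /ø/ ([+round]) → [u]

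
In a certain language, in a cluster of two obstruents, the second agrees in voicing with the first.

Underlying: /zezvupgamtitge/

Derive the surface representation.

[zezvupkamtitke]

/g/ after /p/ (voiceless) → [k]
/g/ after /t/ (voiceless) → [k]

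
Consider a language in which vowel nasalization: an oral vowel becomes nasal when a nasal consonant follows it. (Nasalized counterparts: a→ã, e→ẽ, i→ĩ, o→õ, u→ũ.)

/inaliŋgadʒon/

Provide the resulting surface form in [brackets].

/i/ before nasal /n/ → [ĩ]
/i/ before nasal /ŋ/ → [ĩ]
/o/ before nasal /n/ → [õ]

[ĩnalĩŋgadʒõn]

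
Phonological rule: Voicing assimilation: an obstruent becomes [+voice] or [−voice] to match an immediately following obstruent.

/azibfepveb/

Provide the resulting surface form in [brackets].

[azipfebveb]

/b/ before /f/ (voiceless) → [p]
/p/ before /v/ (voiced) → [b]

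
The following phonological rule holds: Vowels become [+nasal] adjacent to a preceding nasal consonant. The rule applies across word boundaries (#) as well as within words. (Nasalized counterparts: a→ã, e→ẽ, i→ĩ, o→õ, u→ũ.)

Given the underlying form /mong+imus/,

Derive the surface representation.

/o/ after nasal /m/ → [õ]
/u/ after nasal /m/ → [ũ]

[mõng+imũs]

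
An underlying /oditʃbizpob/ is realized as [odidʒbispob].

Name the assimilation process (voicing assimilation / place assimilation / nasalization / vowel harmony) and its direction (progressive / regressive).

voicing assimilation, regressive

/tʃ/→[dʒ] /z/→[s].
Each target copies a feature from the following segment, so the direction is regressive.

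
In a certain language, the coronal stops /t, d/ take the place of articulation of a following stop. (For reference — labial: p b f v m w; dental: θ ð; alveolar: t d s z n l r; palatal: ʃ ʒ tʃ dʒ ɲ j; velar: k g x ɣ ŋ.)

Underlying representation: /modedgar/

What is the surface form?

[modeggar]

/d/ before /g/ (velar) → [g]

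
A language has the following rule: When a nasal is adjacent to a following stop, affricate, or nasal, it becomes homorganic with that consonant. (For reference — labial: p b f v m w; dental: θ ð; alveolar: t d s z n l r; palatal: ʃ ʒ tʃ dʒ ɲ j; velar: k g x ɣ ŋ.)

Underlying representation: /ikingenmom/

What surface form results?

/n/ before /g/ (velar) → [ŋ]
/n/ before /m/ (labial) → [m]

[ikiŋgemmom]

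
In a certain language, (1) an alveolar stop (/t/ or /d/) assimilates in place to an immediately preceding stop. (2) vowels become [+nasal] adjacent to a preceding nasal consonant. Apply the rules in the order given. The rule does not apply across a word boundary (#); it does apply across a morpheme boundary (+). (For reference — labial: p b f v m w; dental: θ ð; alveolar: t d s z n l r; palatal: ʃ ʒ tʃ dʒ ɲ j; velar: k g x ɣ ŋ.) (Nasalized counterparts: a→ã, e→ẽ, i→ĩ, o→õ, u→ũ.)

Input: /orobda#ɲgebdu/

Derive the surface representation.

[orobba#ɲgebbu]

Rule 1: /d/ after /b/ (labial) → [b]
Rule 1: /d/ after /b/ (labial) → [b]
After rule 1: orobba#ɲgebbu
Rule 2: no segment meets the rule's conditions; no change.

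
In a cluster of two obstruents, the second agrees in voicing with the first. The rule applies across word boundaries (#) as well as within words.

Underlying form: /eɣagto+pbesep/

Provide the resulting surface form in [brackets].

/t/ after /g/ (voiced) → [d]
/b/ after /p/ (voiceless) → [p]

[eɣagdo+ppesep]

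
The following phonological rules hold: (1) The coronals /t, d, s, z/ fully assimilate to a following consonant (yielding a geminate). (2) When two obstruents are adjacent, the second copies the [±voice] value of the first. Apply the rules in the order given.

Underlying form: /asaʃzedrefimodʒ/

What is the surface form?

[asaʃserrefimodʒ]

Rule 1: /d/ before /r/ → [r] (total assimilation)
After rule 1: asaʃzerrefimodʒ
Rule 2: /z/ after /ʃ/ (voiceless) → [s]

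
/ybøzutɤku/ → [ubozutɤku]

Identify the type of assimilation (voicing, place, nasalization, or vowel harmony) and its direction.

/y/→[u] /ø/→[o].
Vowels agree with the last vowel, so the harmony is regressive.

vowel harmony, regressive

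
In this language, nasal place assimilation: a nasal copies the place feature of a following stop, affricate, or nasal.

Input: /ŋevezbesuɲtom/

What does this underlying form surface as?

[ŋevezbesuntom]

/ɲ/ before /t/ (alveolar) → [n]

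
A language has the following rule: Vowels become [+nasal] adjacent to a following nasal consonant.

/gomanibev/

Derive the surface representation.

/o/ before nasal /m/ → [õ]
/a/ before nasal /n/ → [ã]

[gõmãnibev]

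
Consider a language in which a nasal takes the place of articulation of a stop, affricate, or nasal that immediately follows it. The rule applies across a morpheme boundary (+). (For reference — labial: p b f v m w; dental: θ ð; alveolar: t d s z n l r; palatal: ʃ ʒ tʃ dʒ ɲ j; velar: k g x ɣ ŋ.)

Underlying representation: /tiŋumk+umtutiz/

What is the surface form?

[tiŋuŋk+untutiz]

/m/ before /k/ (velar) → [ŋ]
/m/ before /t/ (alveolar) → [n]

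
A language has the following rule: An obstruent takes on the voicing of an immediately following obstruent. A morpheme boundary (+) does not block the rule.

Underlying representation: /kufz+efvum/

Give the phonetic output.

/f/ before /z/ (voiced) → [v]
/f/ before /v/ (voiced) → [v]

[kuvz+evvum]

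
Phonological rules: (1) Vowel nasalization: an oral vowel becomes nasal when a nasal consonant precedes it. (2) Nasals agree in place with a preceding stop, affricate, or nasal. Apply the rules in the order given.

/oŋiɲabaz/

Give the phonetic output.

[oŋĩɲãbaz]

Rule 1: /i/ after nasal /ŋ/ → [ĩ]
Rule 1: /a/ after nasal /ɲ/ → [ã]
After rule 1: oŋĩɲãbaz
Rule 2: no segment meets the rule's conditions; no change.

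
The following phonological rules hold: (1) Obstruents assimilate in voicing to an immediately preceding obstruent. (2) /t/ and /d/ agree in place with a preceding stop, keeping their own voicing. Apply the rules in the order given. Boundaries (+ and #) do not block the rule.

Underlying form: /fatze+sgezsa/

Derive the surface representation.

Rule 1: /z/ after /t/ (voiceless) → [s]
Rule 1: /g/ after /s/ (voiceless) → [k]
Rule 1: /s/ after /z/ (voiced) → [z]
After rule 1: fatse+skezza
Rule 2: no segment meets the rule's conditions; no change.

[fatse+skezza]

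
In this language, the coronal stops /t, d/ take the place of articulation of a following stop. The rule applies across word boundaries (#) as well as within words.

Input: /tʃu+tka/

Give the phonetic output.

[tʃu+kka]

/t/ before /k/ (velar) → [k]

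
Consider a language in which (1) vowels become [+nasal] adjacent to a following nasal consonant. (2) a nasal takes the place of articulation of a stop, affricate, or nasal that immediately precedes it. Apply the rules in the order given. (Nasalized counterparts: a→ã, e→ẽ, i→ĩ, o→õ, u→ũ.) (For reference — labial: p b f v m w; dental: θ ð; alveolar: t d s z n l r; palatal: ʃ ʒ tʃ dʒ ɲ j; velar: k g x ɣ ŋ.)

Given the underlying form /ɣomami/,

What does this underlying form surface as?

Rule 1: /o/ before nasal /m/ → [õ]
Rule 1: /a/ before nasal /m/ → [ã]
After rule 1: ɣõmãmi
Rule 2: no segment meets the rule's conditions; no change.

[ɣõmãmi]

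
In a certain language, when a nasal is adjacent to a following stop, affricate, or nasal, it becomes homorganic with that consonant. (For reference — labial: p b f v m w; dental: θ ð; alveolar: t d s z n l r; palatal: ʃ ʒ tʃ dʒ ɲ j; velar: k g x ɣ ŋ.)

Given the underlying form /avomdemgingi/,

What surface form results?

/m/ before /d/ (alveolar) → [n]
/m/ before /g/ (velar) → [ŋ]
/n/ before /g/ (velar) → [ŋ]

[avondeŋgiŋgi]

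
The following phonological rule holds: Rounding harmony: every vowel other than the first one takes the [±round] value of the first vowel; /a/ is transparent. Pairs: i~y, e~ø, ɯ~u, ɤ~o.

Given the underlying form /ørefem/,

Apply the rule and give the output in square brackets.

[ørøføm]

/e/ harmonizes with /ø/ ([+round]) → [ø]
/e/ harmonizes with /ø/ ([+round]) → [ø]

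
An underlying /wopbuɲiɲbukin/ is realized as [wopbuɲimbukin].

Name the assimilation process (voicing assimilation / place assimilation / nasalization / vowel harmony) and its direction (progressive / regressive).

place assimilation, regressive

/ɲ/→[m].
Each target copies a feature from the following segment, so the direction is regressive.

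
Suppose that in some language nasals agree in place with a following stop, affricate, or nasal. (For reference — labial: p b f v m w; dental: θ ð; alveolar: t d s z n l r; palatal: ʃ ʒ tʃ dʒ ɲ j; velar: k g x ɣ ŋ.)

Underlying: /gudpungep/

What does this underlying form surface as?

[gudpuŋgep]

/n/ before /g/ (velar) → [ŋ]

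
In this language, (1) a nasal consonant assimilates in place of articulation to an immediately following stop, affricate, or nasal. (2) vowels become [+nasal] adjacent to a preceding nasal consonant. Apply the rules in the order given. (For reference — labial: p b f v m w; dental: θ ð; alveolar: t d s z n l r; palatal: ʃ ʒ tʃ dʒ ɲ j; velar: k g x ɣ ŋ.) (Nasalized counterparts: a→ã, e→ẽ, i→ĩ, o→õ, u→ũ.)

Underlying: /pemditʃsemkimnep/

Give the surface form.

Rule 1: /m/ before /d/ (alveolar) → [n]
Rule 1: /m/ before /k/ (velar) → [ŋ]
Rule 1: /m/ before /n/ (alveolar) → [n]
After rule 1: penditʃseŋkinnep
Rule 2: /e/ after nasal /n/ → [ẽ]

[penditʃseŋkinnẽp]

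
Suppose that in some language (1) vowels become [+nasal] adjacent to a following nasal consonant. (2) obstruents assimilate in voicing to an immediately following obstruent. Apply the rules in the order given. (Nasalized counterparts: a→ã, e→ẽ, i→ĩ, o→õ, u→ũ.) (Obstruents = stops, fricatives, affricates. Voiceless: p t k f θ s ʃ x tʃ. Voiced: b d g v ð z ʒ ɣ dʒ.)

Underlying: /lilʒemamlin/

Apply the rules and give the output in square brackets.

[lilʒẽmãmlĩn]

Rule 1: /e/ before nasal /m/ → [ẽ]
Rule 1: /a/ before nasal /m/ → [ã]
Rule 1: /i/ before nasal /n/ → [ĩ]
After rule 1: lilʒẽmãmlĩn
Rule 2: no segment meets the rule's conditions; no change.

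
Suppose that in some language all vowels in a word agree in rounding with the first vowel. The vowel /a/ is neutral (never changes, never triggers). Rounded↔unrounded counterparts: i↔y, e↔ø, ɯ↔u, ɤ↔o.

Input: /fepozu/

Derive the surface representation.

[fepɤzɯ]

/o/ harmonizes with /e/ ([-round]) → [ɤ]
/u/ harmonizes with /e/ ([-round]) → [ɯ]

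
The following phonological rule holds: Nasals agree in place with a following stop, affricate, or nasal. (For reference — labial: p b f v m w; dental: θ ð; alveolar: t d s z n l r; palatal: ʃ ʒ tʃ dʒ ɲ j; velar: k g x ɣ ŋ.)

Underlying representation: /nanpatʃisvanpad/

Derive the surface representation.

[nampatʃisvampad]

/n/ before /p/ (labial) → [m]
/n/ before /p/ (labial) → [m]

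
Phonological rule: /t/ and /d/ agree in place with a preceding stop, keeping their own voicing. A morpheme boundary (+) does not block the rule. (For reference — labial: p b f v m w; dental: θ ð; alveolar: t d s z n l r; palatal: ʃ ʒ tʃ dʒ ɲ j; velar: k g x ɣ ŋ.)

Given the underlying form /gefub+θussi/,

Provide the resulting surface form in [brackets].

no segment meets the rule's conditions; no change.

[gefub+θussi]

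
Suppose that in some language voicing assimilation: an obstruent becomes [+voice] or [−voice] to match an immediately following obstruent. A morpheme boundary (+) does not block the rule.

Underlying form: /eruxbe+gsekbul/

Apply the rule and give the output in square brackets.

/x/ before /b/ (voiced) → [ɣ]
/g/ before /s/ (voiceless) → [k]
/k/ before /b/ (voiced) → [g]

[eruɣbe+ksegbul]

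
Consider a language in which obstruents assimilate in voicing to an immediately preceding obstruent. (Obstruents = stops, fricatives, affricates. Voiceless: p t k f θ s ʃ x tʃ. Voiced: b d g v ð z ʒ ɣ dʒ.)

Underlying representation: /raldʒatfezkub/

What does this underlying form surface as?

[raldʒatfezgub]

/k/ after /z/ (voiced) → [g]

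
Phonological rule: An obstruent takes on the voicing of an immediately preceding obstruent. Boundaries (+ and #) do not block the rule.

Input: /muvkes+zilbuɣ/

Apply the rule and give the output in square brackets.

/k/ after /v/ (voiced) → [g]
/z/ after /s/ (voiceless) → [s]

[muvges+silbuɣ]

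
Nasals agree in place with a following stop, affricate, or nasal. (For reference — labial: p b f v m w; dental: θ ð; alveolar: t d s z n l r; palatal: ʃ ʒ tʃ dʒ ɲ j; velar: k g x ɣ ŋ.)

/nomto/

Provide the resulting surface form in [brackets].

/m/ before /t/ (alveolar) → [n]

[nonto]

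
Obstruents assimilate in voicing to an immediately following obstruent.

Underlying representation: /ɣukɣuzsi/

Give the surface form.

[ɣugɣussi]

/k/ before /ɣ/ (voiced) → [g]
/z/ before /s/ (voiceless) → [s]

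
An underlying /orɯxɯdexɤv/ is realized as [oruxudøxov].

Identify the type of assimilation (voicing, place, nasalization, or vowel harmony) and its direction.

vowel harmony, progressive

/ɯ/→[u] /ɯ/→[u] /e/→[ø] /ɤ/→[o].
Vowels agree with the first vowel, so the harmony is progressive.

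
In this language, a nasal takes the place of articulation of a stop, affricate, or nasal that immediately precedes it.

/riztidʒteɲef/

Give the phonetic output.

no segment meets the rule's conditions; no change.

[riztidʒteɲef]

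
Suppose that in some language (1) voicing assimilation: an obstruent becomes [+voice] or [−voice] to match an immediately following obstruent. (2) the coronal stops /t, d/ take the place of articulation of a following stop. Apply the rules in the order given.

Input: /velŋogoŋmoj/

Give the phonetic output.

Rule 1: no segment meets the rule's conditions; no change.
After rule 1: velŋogoŋmoj
Rule 2: no segment meets the rule's conditions; no change.

[velŋogoŋmoj]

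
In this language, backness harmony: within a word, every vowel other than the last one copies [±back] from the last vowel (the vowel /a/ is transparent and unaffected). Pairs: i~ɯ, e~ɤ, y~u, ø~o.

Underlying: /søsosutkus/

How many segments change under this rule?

1

/ø/ harmonizes with /u/ ([+back]) → [o]
1 segment changes.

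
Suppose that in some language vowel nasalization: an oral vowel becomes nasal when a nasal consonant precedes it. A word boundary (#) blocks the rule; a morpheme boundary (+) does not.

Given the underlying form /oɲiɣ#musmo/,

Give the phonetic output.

[oɲĩɣ#mũsmõ]

/i/ after nasal /ɲ/ → [ĩ]
/u/ after nasal /m/ → [ũ]
/o/ after nasal /m/ → [õ]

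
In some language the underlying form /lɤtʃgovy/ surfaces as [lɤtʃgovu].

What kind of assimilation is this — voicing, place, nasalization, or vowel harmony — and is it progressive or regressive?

/y/→[u].
Vowels agree with the first vowel, so the harmony is progressive.

vowel harmony, progressive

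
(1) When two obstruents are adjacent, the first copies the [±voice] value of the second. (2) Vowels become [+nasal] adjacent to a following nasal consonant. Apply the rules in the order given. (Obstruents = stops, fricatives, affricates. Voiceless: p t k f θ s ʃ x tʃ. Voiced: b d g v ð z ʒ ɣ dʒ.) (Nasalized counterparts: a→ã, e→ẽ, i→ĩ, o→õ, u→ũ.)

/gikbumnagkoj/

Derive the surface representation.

[gigbũmnakkoj]

Rule 1: /k/ before /b/ (voiced) → [g]
Rule 1: /g/ before /k/ (voiceless) → [k]
After rule 1: gigbumnakkoj
Rule 2: /u/ before nasal /m/ → [ũ]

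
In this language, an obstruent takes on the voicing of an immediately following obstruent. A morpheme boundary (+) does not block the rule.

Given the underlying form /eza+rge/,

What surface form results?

no segment meets the rule's conditions; no change.

[eza+rge]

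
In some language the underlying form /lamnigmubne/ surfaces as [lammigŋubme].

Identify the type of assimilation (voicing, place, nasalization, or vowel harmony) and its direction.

/n/→[m] /m/→[ŋ] /n/→[m].
Each target copies a feature from the preceding segment, so the direction is progressive.

place assimilation, progressive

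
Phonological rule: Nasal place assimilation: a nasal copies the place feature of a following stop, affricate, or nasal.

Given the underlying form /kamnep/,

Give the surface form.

[kannep]

/m/ before /n/ (alveolar) → [n]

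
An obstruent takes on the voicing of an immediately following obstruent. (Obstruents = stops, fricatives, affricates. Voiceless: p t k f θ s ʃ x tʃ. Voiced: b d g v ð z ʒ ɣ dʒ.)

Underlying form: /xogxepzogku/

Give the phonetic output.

/g/ before /x/ (voiceless) → [k]
/p/ before /z/ (voiced) → [b]
/g/ before /k/ (voiceless) → [k]

[xokxebzokku]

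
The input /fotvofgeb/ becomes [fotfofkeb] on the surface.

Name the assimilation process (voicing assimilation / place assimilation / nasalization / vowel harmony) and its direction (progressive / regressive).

voicing assimilation, progressive

/v/→[f] /g/→[k].
Each target copies a feature from the preceding segment, so the direction is progressive.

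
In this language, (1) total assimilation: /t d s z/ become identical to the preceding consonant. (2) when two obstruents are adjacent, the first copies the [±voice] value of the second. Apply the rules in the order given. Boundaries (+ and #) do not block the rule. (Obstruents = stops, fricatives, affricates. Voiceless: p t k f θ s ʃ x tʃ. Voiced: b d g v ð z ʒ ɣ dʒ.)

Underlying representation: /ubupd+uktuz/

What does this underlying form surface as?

[ubupp+ukkuz]

Rule 1: /d/ after /p/ → [p] (total assimilation)
Rule 1: /t/ after /k/ → [k] (total assimilation)
After rule 1: ubupp+ukkuz
Rule 2: no segment meets the rule's conditions; no change.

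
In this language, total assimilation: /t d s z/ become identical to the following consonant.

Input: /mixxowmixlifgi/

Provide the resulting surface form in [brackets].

[mixxowmixlifgi]

no segment meets the rule's conditions; no change.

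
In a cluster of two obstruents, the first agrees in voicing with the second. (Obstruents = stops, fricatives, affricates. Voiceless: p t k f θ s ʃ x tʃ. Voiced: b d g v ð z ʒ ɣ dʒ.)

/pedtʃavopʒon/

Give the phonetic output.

[pettʃavobʒon]

/d/ before /tʃ/ (voiceless) → [t]
/p/ before /ʒ/ (voiced) → [b]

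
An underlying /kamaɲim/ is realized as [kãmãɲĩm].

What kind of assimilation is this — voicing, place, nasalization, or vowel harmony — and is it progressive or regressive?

/a/→[ã] /a/→[ã] /i/→[ĩ].
Each target copies a feature from the following segment, so the direction is regressive.

nasalization, regressive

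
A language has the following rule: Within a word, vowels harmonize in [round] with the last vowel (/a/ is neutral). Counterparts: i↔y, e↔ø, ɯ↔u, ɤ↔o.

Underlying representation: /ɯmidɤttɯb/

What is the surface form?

[ɯmidɤttɯb]

no segment meets the rule's conditions; no change.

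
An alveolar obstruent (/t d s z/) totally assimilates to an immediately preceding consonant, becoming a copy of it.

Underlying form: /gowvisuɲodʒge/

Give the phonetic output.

[gowvisuɲodʒge]

no segment meets the rule's conditions; no change.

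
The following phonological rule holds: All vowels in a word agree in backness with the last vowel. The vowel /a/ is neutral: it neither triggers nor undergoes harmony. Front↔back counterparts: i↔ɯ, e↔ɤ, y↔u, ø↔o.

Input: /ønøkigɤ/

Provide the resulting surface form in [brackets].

[onokɯgɤ]

/ø/ harmonizes with /ɤ/ ([+back]) → [o]
/ø/ harmonizes with /ɤ/ ([+back]) → [o]
/i/ harmonizes with /ɤ/ ([+back]) → [ɯ]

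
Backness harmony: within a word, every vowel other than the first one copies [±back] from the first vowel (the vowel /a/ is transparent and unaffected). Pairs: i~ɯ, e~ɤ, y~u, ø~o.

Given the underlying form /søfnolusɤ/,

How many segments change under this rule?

3

/o/ harmonizes with /ø/ ([-back]) → [ø]
/u/ harmonizes with /ø/ ([-back]) → [y]
/ɤ/ harmonizes with /ø/ ([-back]) → [e]
3 segments change.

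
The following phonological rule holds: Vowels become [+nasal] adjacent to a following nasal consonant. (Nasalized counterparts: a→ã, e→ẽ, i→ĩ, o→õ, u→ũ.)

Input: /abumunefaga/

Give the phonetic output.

[abũmũnefaga]

/u/ before nasal /m/ → [ũ]
/u/ before nasal /n/ → [ũ]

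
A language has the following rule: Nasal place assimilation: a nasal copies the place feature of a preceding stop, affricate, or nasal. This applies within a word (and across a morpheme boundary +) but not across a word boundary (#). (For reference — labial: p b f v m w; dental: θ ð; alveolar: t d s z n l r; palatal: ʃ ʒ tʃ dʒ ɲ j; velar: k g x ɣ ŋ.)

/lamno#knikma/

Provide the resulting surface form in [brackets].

[lammo#kŋikŋa]

/n/ after /m/ (labial) → [m]
/n/ after /k/ (velar) → [ŋ]
/m/ after /k/ (velar) → [ŋ]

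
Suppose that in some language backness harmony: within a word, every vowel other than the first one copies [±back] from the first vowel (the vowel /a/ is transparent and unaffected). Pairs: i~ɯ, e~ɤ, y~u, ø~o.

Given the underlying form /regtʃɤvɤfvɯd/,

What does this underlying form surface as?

/ɤ/ harmonizes with /e/ ([-back]) → [e]
/ɤ/ harmonizes with /e/ ([-back]) → [e]
/ɯ/ harmonizes with /e/ ([-back]) → [i]

[regtʃevefvid]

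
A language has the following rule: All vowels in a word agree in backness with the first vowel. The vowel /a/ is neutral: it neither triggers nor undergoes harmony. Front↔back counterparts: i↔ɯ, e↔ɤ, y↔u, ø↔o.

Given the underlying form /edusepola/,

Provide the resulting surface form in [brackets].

[edysepøla]

/u/ harmonizes with /e/ ([-back]) → [y]
/o/ harmonizes with /e/ ([-back]) → [ø]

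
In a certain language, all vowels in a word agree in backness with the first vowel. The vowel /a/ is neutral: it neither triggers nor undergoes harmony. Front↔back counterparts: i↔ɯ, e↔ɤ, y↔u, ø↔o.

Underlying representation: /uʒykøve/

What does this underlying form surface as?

[uʒukovɤ]

/y/ harmonizes with /u/ ([+back]) → [u]
/ø/ harmonizes with /u/ ([+back]) → [o]
/e/ harmonizes with /u/ ([+back]) → [ɤ]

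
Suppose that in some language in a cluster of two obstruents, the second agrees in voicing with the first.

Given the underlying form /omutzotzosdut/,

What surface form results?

/z/ after /t/ (voiceless) → [s]
/z/ after /t/ (voiceless) → [s]
/d/ after /s/ (voiceless) → [t]

[omutsotsostut]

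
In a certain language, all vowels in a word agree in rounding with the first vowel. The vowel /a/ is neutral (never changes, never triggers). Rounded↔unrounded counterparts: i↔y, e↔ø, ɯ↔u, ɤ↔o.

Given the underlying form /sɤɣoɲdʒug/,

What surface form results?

/o/ harmonizes with /ɤ/ ([-round]) → [ɤ]
/u/ harmonizes with /ɤ/ ([-round]) → [ɯ]

[sɤɣɤɲdʒɯg]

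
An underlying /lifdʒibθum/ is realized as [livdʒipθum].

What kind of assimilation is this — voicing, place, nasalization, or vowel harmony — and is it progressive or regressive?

/f/→[v] /b/→[p].
Each target copies a feature from the following segment, so the direction is regressive.

voicing assimilation, regressive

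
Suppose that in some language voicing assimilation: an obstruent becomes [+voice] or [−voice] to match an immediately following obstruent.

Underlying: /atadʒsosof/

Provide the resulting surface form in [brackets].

/dʒ/ before /s/ (voiceless) → [tʃ]

[atatʃsosof]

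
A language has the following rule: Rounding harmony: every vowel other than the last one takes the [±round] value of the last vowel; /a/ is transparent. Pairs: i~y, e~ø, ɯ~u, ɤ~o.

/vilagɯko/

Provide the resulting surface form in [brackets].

[vylaguko]

/i/ harmonizes with /o/ ([+round]) → [y]
/ɯ/ harmonizes with /o/ ([+round]) → [u]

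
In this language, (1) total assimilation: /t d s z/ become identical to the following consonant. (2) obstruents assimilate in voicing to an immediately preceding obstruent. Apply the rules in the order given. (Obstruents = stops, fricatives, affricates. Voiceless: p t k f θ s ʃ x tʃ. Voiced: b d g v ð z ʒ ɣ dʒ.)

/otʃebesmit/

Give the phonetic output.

[otʃebemmit]

Rule 1: /s/ before /m/ → [m] (total assimilation)
After rule 1: otʃebemmit
Rule 2: no segment meets the rule's conditions; no change.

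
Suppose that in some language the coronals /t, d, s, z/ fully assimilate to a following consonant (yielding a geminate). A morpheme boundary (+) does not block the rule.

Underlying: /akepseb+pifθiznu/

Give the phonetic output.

[akepseb+pifθinnu]

/z/ before /n/ → [n] (total assimilation)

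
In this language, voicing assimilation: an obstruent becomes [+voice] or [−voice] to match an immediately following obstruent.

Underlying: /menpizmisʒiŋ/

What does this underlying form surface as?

[menpizmizʒiŋ]

/s/ before /ʒ/ (voiced) → [z]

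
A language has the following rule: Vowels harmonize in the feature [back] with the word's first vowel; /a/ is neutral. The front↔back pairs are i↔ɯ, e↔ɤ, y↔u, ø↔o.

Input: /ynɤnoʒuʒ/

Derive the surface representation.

/ɤ/ harmonizes with /y/ ([-back]) → [e]
/o/ harmonizes with /y/ ([-back]) → [ø]
/u/ harmonizes with /y/ ([-back]) → [y]

[ynenøʒyʒ]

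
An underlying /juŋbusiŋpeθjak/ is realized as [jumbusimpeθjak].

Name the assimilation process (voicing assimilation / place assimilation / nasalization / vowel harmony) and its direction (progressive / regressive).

place assimilation, regressive

/ŋ/→[m] /ŋ/→[m].
Each target copies a feature from the following segment, so the direction is regressive.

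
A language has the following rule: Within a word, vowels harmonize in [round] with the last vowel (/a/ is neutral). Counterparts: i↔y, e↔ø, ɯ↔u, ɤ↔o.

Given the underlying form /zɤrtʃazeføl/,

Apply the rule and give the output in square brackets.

[zortʃazøføl]

/ɤ/ harmonizes with /ø/ ([+round]) → [o]
/e/ harmonizes with /ø/ ([+round]) → [ø]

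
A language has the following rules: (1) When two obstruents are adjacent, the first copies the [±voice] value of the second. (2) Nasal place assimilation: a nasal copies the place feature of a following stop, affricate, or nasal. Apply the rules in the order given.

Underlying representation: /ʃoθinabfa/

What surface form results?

Rule 1: /b/ before /f/ (voiceless) → [p]
After rule 1: ʃoθinapfa
Rule 2: no segment meets the rule's conditions; no change.

[ʃoθinapfa]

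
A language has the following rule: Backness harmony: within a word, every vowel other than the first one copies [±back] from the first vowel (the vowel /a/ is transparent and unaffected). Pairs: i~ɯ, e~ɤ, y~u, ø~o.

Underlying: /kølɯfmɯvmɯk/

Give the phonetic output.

[kølifmivmik]

/ɯ/ harmonizes with /ø/ ([-back]) → [i]
/ɯ/ harmonizes with /ø/ ([-back]) → [i]
/ɯ/ harmonizes with /ø/ ([-back]) → [i]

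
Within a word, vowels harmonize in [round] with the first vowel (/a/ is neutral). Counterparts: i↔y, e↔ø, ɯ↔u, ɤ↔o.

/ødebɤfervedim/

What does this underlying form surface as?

[ødøboførvødym]

/e/ harmonizes with /ø/ ([+round]) → [ø]
/ɤ/ harmonizes with /ø/ ([+round]) → [o]
/e/ harmonizes with /ø/ ([+round]) → [ø]
/e/ harmonizes with /ø/ ([+round]) → [ø]
/i/ harmonizes with /ø/ ([+round]) → [y]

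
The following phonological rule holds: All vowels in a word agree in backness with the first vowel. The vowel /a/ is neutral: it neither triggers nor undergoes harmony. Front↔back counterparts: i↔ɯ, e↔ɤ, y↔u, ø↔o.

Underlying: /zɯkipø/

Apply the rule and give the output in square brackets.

/i/ harmonizes with /ɯ/ ([+back]) → [ɯ]
/ø/ harmonizes with /ɯ/ ([+back]) → [o]

[zɯkɯpo]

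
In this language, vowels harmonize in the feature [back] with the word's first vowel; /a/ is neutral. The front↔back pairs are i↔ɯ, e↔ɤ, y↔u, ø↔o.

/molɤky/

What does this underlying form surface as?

/y/ harmonizes with /o/ ([+back]) → [u]

[molɤku]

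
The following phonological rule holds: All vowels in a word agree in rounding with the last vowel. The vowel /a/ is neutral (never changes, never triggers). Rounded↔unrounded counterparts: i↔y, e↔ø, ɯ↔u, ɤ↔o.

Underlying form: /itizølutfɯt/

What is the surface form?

[itizelɯtfɯt]

/ø/ harmonizes with /ɯ/ ([-round]) → [e]
/u/ harmonizes with /ɯ/ ([-round]) → [ɯ]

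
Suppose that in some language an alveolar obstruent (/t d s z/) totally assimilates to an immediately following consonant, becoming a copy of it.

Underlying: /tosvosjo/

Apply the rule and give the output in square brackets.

[tovvojjo]

/s/ before /v/ → [v] (total assimilation)
/s/ before /j/ → [j] (total assimilation)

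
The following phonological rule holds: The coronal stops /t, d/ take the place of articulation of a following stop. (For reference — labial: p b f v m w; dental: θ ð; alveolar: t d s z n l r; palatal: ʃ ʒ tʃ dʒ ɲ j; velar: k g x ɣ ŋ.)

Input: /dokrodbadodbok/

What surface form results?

[dokrobbadobbok]

/d/ before /b/ (labial) → [b]
/d/ before /b/ (labial) → [b]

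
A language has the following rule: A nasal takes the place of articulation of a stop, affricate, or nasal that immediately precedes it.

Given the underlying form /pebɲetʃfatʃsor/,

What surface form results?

/ɲ/ after /b/ (labial) → [m]

[pebmetʃfatʃsor]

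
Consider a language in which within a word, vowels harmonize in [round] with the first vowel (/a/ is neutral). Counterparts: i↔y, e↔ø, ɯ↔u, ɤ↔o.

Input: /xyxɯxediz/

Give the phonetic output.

[xyxuxødyz]

/ɯ/ harmonizes with /y/ ([+round]) → [u]
/e/ harmonizes with /y/ ([+round]) → [ø]
/i/ harmonizes with /y/ ([+round]) → [y]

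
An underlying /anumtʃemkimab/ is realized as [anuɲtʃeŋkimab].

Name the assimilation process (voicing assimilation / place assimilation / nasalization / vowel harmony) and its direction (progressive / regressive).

place assimilation, regressive

/m/→[ɲ] /m/→[ŋ].
Each target copies a feature from the following segment, so the direction is regressive.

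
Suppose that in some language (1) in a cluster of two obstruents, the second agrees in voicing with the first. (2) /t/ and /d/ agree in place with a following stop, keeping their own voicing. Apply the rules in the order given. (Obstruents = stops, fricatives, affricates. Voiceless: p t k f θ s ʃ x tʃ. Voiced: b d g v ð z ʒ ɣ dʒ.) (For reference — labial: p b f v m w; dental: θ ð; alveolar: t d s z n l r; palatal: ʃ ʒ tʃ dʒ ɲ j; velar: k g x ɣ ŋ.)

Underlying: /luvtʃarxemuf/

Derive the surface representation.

[luvdʒarxemuf]

Rule 1: /tʃ/ after /v/ (voiced) → [dʒ]
After rule 1: luvdʒarxemuf
Rule 2: no segment meets the rule's conditions; no change.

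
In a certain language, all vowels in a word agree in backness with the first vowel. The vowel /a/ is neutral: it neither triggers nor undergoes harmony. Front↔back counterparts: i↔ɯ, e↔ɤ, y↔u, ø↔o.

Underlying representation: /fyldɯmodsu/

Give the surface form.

/ɯ/ harmonizes with /y/ ([-back]) → [i]
/o/ harmonizes with /y/ ([-back]) → [ø]
/u/ harmonizes with /y/ ([-back]) → [y]

[fyldimødsy]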